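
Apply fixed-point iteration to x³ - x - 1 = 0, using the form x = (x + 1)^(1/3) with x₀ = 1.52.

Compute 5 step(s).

Equation: x³ - x - 1 = 0
Fixed-point form: x = (x + 1)^(1/3)
x₀ = 1.52

x_1 = g(1.520000) = 1.360818
x_2 = g(1.360818) = 1.331540
x_3 = g(1.331540) = 1.326013
x_4 = g(1.326013) = 1.324964
x_5 = g(1.324964) = 1.324765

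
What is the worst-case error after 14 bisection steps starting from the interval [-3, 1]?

Bisection error bound: |error| ≤ (b-a)/2^n
|error| ≤ (1 - (-3))/2^14 = 4/2^14
|error| ≤ 0.0002441406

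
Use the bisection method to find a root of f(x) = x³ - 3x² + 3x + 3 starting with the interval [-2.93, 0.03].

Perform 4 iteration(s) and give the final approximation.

f(x) = x³ - 3x² + 3x + 3
Initial interval: [-2.93, 0.03]

Iteration 1:
  c_1 = (-2.930000 + 0.030000)/2 = -1.450000
  f(c_1) = f(-1.450000) = -10.706125
  f(a) × f(c) ≥ 0, new interval: [-1.450000, 0.030000]
Iteration 2:
  c_2 = (-1.450000 + 0.030000)/2 = -0.710000
  f(c_2) = f(-0.710000) = -1.000211
  f(a) × f(c) ≥ 0, new interval: [-0.710000, 0.030000]
Iteration 3:
  c_3 = (-0.710000 + 0.030000)/2 = -0.340000
  f(c_3) = f(-0.340000) = 1.593896
  f(a) × f(c) < 0, new interval: [-0.710000, -0.340000]
Iteration 4:
  c_4 = (-0.710000 + (-0.340000))/2 = -0.525000
  f(c_4) = f(-0.525000) = 0.453422
  f(a) × f(c) < 0, new interval: [-0.710000, -0.525000]

After 4 iteration(s), the approximation is c_4 = -0.525000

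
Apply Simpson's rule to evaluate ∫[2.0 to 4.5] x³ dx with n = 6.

f(x) = x³
a = 2.0, b = 4.5, n = 6
h = (b - a)/n = 0.416667

Simpson's rule: (h/3)[f(x₀) + 4f(x₁) + 2f(x₂) + ... + f(xₙ)]

x_0 = 2.0000, f(x_0) = 8.000000, coefficient = 1
x_1 = 2.4167, f(x_1) = 14.114005, coefficient = 4
x_2 = 2.8333, f(x_2) = 22.745370, coefficient = 2
x_3 = 3.2500, f(x_3) = 34.328125, coefficient = 4
x_4 = 3.6667, f(x_4) = 49.296296, coefficient = 2
x_5 = 4.0833, f(x_5) = 68.083912, coefficient = 4
x_6 = 4.5000, f(x_6) = 91.125000, coefficient = 1

I ≈ (0.416667/3) × 709.312500 = 98.515625
Exact value: 98.515625
Error: 0.000000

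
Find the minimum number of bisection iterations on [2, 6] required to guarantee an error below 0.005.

We need (b-a)/2^n ≤ 0.005
(6 - 2)/2^n ≤ 0.005
4/2^n ≤ 0.005
2^n ≥ 800
n ≥ log₂(800) = 9.64
n ≥ 10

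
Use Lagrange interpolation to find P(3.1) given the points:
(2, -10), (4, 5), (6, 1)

Lagrange interpolation formula:
P(x) = Σ yᵢ × Lᵢ(x)
where Lᵢ(x) = Π_{j≠i} (x - xⱼ)/(xᵢ - xⱼ)

L_0(3.1) = (3.1 - 4)/(2 - 4) × (3.1 - 6)/(2 - 6) = 0.326250
L_1(3.1) = (3.1 - 2)/(4 - 2) × (3.1 - 6)/(4 - 6) = 0.797500
L_2(3.1) = (3.1 - 2)/(6 - 2) × (3.1 - 4)/(6 - 4) = -0.123750

P(3.1) = (-10)×L_0(3.1) + 5×L_1(3.1) + 1×L_2(3.1)
P(3.1) = 0.601250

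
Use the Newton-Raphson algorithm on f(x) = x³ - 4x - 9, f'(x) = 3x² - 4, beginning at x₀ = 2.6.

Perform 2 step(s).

f(x) = x³ - 4x - 9
f'(x) = 3x² - 4
x₀ = 2.6

Newton-Raphson formula: x_{n+1} = x_n - f(x_n)/f'(x_n)

Iteration 1:
  f(2.600000) = -1.824000
  f'(2.600000) = 16.280000
  x_1 = 2.600000 - (-1.824000)/16.280000 = 2.712039
Iteration 2:
  f(2.712039) = 0.099318
  f'(2.712039) = 18.065472
  x_2 = 2.712039 - 0.099318/18.065472 = 2.706542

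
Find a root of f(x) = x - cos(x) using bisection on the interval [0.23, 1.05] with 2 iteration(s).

f(x) = x - cos(x)
Initial interval: [0.23, 1.05]

Iteration 1:
  c_1 = (0.230000 + 1.050000)/2 = 0.640000
  f(c_1) = f(0.640000) = -0.162096
  f(a) × f(c) ≥ 0, new interval: [0.640000, 1.050000]
Iteration 2:
  c_2 = (0.640000 + 1.050000)/2 = 0.845000
  f(c_2) = f(0.845000) = 0.181269
  f(a) × f(c) < 0, new interval: [0.640000, 0.845000]

After 2 iteration(s), the approximation is c_2 = 0.845000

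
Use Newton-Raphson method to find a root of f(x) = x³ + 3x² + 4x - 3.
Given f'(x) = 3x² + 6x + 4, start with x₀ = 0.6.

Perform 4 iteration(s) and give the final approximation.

f(x) = x³ + 3x² + 4x - 3
f'(x) = 3x² + 6x + 4
x₀ = 0.6

Newton-Raphson formula: x_{n+1} = x_n - f(x_n)/f'(x_n)

Iteration 1:
  f(0.600000) = 0.696000
  f'(0.600000) = 8.680000
  x_1 = 0.600000 - 0.696000/8.680000 = 0.519816
Iteration 2:
  f(0.519816) = 0.030346
  f'(0.519816) = 7.929519
  x_2 = 0.519816 - 0.030346/7.929519 = 0.515989
Iteration 3:
  f(0.515989) = 0.000067
  f'(0.515989) = 7.894665
  x_3 = 0.515989 - 0.000067/7.894665 = 0.515980
Iteration 4:
  f(0.515980) = 0.000000
  f'(0.515980) = 7.894588
  x_4 = 0.515980 - 0.000000/7.894588 = 0.515980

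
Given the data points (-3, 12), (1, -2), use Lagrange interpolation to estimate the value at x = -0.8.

Lagrange interpolation formula:
P(x) = Σ yᵢ × Lᵢ(x)
where Lᵢ(x) = Π_{j≠i} (x - xⱼ)/(xᵢ - xⱼ)

L_0(-0.8) = (-0.8 - 1)/(-3 - 1) = 0.450000
L_1(-0.8) = (-0.8 - (-3))/(1 - (-3)) = 0.550000

P(-0.8) = 12×L_0(-0.8) + (-2)×L_1(-0.8)
P(-0.8) = 4.300000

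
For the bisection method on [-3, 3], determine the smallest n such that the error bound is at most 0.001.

We need (b-a)/2^n ≤ 0.001
(3 - (-3))/2^n ≤ 0.001
6/2^n ≤ 0.001
2^n ≥ 6000
n ≥ log₂(6000) = 12.55
n ≥ 13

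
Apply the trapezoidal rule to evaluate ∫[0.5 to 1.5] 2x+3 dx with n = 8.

f(x) = 2x+3
a = 0.5, b = 1.5, n = 8
h = (b - a)/n = 0.125000

Trapezoidal rule: (h/2)[f(x₀) + 2f(x₁) + 2f(x₂) + ... + f(xₙ)]

x_0 = 0.5000, f(x_0) = 4.000000, coefficient = 1
x_1 = 0.6250, f(x_1) = 4.250000, coefficient = 2
x_2 = 0.7500, f(x_2) = 4.500000, coefficient = 2
x_3 = 0.8750, f(x_3) = 4.750000, coefficient = 2
x_4 = 1.0000, f(x_4) = 5.000000, coefficient = 2
x_5 = 1.1250, f(x_5) = 5.250000, coefficient = 2
x_6 = 1.2500, f(x_6) = 5.500000, coefficient = 2
x_7 = 1.3750, f(x_7) = 5.750000, coefficient = 2
x_8 = 1.5000, f(x_8) = 6.000000, coefficient = 1

I ≈ (0.125000/2) × 80.000000 = 5.000000
Exact value: 5.000000
Error: 0.000000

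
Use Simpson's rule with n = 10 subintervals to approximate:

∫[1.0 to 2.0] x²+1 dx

f(x) = x²+1
a = 1.0, b = 2.0, n = 10
h = (b - a)/n = 0.100000

Simpson's rule: (h/3)[f(x₀) + 4f(x₁) + 2f(x₂) + ... + f(xₙ)]

x_0 = 1.0000, f(x_0) = 2.000000, coefficient = 1
x_1 = 1.1000, f(x_1) = 2.210000, coefficient = 4
x_2 = 1.2000, f(x_2) = 2.440000, coefficient = 2
x_3 = 1.3000, f(x_3) = 2.690000, coefficient = 4
x_4 = 1.4000, f(x_4) = 2.960000, coefficient = 2
x_5 = 1.5000, f(x_5) = 3.250000, coefficient = 4
x_6 = 1.6000, f(x_6) = 3.560000, coefficient = 2
x_7 = 1.7000, f(x_7) = 3.890000, coefficient = 4
x_8 = 1.8000, f(x_8) = 4.240000, coefficient = 2
x_9 = 1.9000, f(x_9) = 4.610000, coefficient = 4
x_10 = 2.0000, f(x_10) = 5.000000, coefficient = 1

I ≈ (0.100000/3) × 100.000000 = 3.333333
Exact value: 3.333333
Error: 0.000000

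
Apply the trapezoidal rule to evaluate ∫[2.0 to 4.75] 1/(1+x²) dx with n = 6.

f(x) = 1/(1+x²)
a = 2.0, b = 4.75, n = 6
h = (b - a)/n = 0.458333

Trapezoidal rule: (h/2)[f(x₀) + 2f(x₁) + 2f(x₂) + ... + f(xₙ)]

x_0 = 2.0000, f(x_0) = 0.200000, coefficient = 1
x_1 = 2.4583, f(x_1) = 0.141977, coefficient = 2
x_2 = 2.9167, f(x_2) = 0.105186, coefficient = 2
x_3 = 3.3750, f(x_3) = 0.080706, coefficient = 2
x_4 = 3.8333, f(x_4) = 0.063717, coefficient = 2
x_5 = 4.2917, f(x_5) = 0.051498, coefficient = 2
x_6 = 4.7500, f(x_6) = 0.042440, coefficient = 1

I ≈ (0.458333/2) × 1.128608 = 0.258639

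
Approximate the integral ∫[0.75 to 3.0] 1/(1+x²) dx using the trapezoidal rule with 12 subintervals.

f(x) = 1/(1+x²)
a = 0.75, b = 3.0, n = 12
h = (b - a)/n = 0.187500

Trapezoidal rule: (h/2)[f(x₀) + 2f(x₁) + 2f(x₂) + ... + f(xₙ)]

x_0 = 0.7500, f(x_0) = 0.640000, coefficient = 1
x_1 = 0.9375, f(x_1) = 0.532225, coefficient = 2
x_2 = 1.1250, f(x_2) = 0.441379, coefficient = 2
x_3 = 1.3125, f(x_3) = 0.367288, coefficient = 2
x_4 = 1.5000, f(x_4) = 0.307692, coefficient = 2
x_5 = 1.6875, f(x_5) = 0.259898, coefficient = 2
x_6 = 1.8750, f(x_6) = 0.221453, coefficient = 2
x_7 = 2.0625, f(x_7) = 0.190335, coefficient = 2
x_8 = 2.2500, f(x_8) = 0.164948, coefficient = 2
x_9 = 2.4375, f(x_9) = 0.144063, coefficient = 2
x_10 = 2.6250, f(x_10) = 0.126733, coefficient = 2
x_11 = 2.8125, f(x_11) = 0.112231, coefficient = 2
x_12 = 3.0000, f(x_12) = 0.100000, coefficient = 1

I ≈ (0.187500/2) × 6.476493 = 0.607171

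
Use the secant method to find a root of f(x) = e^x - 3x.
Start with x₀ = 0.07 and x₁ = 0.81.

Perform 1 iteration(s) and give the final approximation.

f(x) = e^x - 3x
x₀ = 0.07, x₁ = 0.81

Secant formula: x_{n+1} = x_n - f(x_n)(x_n - x_{n-1})/(f(x_n) - f(x_{n-1}))

Iteration 1:
  f(0.070000) = 0.862508
  f(0.810000) = -0.182092
  x_2 = 0.810000 - (-0.182092)×(0.810000 - 0.070000)/(-0.182092 - 0.862508)
       = 0.681005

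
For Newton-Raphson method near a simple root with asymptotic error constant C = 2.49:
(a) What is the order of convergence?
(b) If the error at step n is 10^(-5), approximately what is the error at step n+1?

(a) Newton-Raphson has quadratic (order 2) convergence near simple roots.
    This means |e_{n+1}| ≈ C|e_n|².

(b) With |e_n| = 10^(-5) and C = 2.49:
    |e_{n+1}| ≈ 2.49 × (10^(-5))² = 2.49 × 10^(-10)

(a) 2 (quadratic); (b) |e_{n+1}| ≈ 2.490e-10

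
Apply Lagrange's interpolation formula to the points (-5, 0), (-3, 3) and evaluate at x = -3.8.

Lagrange interpolation formula:
P(x) = Σ yᵢ × Lᵢ(x)
where Lᵢ(x) = Π_{j≠i} (x - xⱼ)/(xᵢ - xⱼ)

L_0(-3.8) = (-3.8 - (-3))/(-5 - (-3)) = 0.400000
L_1(-3.8) = (-3.8 - (-5))/(-3 - (-5)) = 0.600000

P(-3.8) = 0×L_0(-3.8) + 3×L_1(-3.8)
P(-3.8) = 1.800000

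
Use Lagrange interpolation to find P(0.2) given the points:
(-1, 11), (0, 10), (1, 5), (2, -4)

Lagrange interpolation formula:
P(x) = Σ yᵢ × Lᵢ(x)
where Lᵢ(x) = Π_{j≠i} (x - xⱼ)/(xᵢ - xⱼ)

L_0(0.2) = (0.2 - 0)/(-1 - 0) × (0.2 - 1)/(-1 - 1) × (0.2 - 2)/(-1 - 2) = -0.048000
L_1(0.2) = (0.2 - (-1))/(0 - (-1)) × (0.2 - 1)/(0 - 1) × (0.2 - 2)/(0 - 2) = 0.864000
L_2(0.2) = (0.2 - (-1))/(1 - (-1)) × (0.2 - 0)/(1 - 0) × (0.2 - 2)/(1 - 2) = 0.216000
L_3(0.2) = (0.2 - (-1))/(2 - (-1)) × (0.2 - 0)/(2 - 0) × (0.2 - 1)/(2 - 1) = -0.032000

P(0.2) = 11×L_0(0.2) + 10×L_1(0.2) + 5×L_2(0.2) + (-4)×L_3(0.2)
P(0.2) = 9.320000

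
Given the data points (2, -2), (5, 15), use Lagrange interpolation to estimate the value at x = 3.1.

Lagrange interpolation formula:
P(x) = Σ yᵢ × Lᵢ(x)
where Lᵢ(x) = Π_{j≠i} (x - xⱼ)/(xᵢ - xⱼ)

L_0(3.1) = (3.1 - 5)/(2 - 5) = 0.633333
L_1(3.1) = (3.1 - 2)/(5 - 2) = 0.366667

P(3.1) = (-2)×L_0(3.1) + 15×L_1(3.1)
P(3.1) = 4.233333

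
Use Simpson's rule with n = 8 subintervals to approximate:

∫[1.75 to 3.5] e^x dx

f(x) = e^x
a = 1.75, b = 3.5, n = 8
h = (b - a)/n = 0.218750

Simpson's rule: (h/3)[f(x₀) + 4f(x₁) + 2f(x₂) + ... + f(xₙ)]

x_0 = 1.7500, f(x_0) = 5.754603, coefficient = 1
x_1 = 1.9688, f(x_1) = 7.161719, coefficient = 4
x_2 = 2.1875, f(x_2) = 8.912903, coefficient = 2
x_3 = 2.4062, f(x_3) = 11.092287, coefficient = 4
x_4 = 2.6250, f(x_4) = 13.804574, coefficient = 2
x_5 = 2.8438, f(x_5) = 17.180070, coefficient = 4
x_6 = 3.0625, f(x_6) = 21.380943, coefficient = 2
x_7 = 3.2812, f(x_7) = 26.609013, coefficient = 4
x_8 = 3.5000, f(x_8) = 33.115452, coefficient = 1

I ≈ (0.218750/3) × 375.239251 = 27.361195
Exact value: 27.360849
Error: 0.000346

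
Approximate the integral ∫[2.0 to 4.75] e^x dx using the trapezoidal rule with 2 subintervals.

f(x) = e^x
a = 2.0, b = 4.75, n = 2
h = (b - a)/n = 1.375000

Trapezoidal rule: (h/2)[f(x₀) + 2f(x₁) + 2f(x₂) + ... + f(xₙ)]

x_0 = 2.0000, f(x_0) = 7.389056, coefficient = 1
x_1 = 3.3750, f(x_1) = 29.224284, coefficient = 2
x_2 = 4.7500, f(x_2) = 115.584285, coefficient = 1

I ≈ (1.375000/2) × 181.421908 = 124.727562
Exact value: 108.195228
Error: 16.532333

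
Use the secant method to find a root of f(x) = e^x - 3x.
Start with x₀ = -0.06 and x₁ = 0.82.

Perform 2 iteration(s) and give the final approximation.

f(x) = e^x - 3x
x₀ = -0.06, x₁ = 0.82

Secant formula: x_{n+1} = x_n - f(x_n)(x_n - x_{n-1})/(f(x_n) - f(x_{n-1}))

Iteration 1:
  f(-0.060000) = 1.121765
  f(0.820000) = -0.189500
  x_2 = 0.820000 - (-0.189500)×(0.820000 - (-0.060000))/(-0.189500 - 1.121765)
       = 0.692825
Iteration 2:
  f(0.820000) = -0.189500
  f(0.692825) = -0.079119
  x_3 = 0.692825 - (-0.079119)×(0.692825 - 0.820000)/(-0.079119 - (-0.189500))
       = 0.601668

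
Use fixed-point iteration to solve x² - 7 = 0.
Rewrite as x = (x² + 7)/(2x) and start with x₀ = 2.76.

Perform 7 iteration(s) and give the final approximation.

Equation: x² - 7 = 0
Fixed-point form: x = (x² + 7)/(2x)
x₀ = 2.76

x_1 = g(2.760000) = 2.648116
x_2 = g(2.648116) = 2.645752
x_3 = g(2.645752) = 2.645751
x_4 = g(2.645751) = 2.645751
x_5 = g(2.645751) = 2.645751
x_6 = g(2.645751) = 2.645751
x_7 = g(2.645751) = 2.645751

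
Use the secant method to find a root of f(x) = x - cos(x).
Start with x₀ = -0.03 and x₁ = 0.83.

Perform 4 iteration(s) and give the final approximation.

f(x) = x - cos(x)
x₀ = -0.03, x₁ = 0.83

Secant formula: x_{n+1} = x_n - f(x_n)(x_n - x_{n-1})/(f(x_n) - f(x_{n-1}))

Iteration 1:
  f(-0.030000) = -1.029550
  f(0.830000) = 0.155124
  x_2 = 0.830000 - 0.155124×(0.830000 - (-0.030000))/(0.155124 - (-1.029550))
       = 0.717389
Iteration 2:
  f(0.830000) = 0.155124
  f(0.717389) = -0.036135
  x_3 = 0.717389 - (-0.036135)×(0.717389 - 0.830000)/(-0.036135 - 0.155124)
       = 0.738665
Iteration 3:
  f(0.717389) = -0.036135
  f(0.738665) = -0.000703
  x_4 = 0.738665 - (-0.000703)×(0.738665 - 0.717389)/(-0.000703 - (-0.036135))
       = 0.739087
Iteration 4:
  f(0.738665) = -0.000703
  f(0.739087) = 0.000003
  x_5 = 0.739087 - 0.000003×(0.739087 - 0.738665)/(0.000003 - (-0.000703))
       = 0.739085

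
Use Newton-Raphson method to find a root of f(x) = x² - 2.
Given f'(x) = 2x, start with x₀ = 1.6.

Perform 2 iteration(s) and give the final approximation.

f(x) = x² - 2
f'(x) = 2x
x₀ = 1.6

Newton-Raphson formula: x_{n+1} = x_n - f(x_n)/f'(x_n)

Iteration 1:
  f(1.600000) = 0.560000
  f'(1.600000) = 3.200000
  x_1 = 1.600000 - 0.560000/3.200000 = 1.425000
Iteration 2:
  f(1.425000) = 0.030625
  f'(1.425000) = 2.850000
  x_2 = 1.425000 - 0.030625/2.850000 = 1.414254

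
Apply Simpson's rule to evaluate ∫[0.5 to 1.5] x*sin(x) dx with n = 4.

f(x) = x*sin(x)
a = 0.5, b = 1.5, n = 4
h = (b - a)/n = 0.250000

Simpson's rule: (h/3)[f(x₀) + 4f(x₁) + 2f(x₂) + ... + f(xₙ)]

x_0 = 0.5000, f(x_0) = 0.239713, coefficient = 1
x_1 = 0.7500, f(x_1) = 0.511229, coefficient = 4
x_2 = 1.0000, f(x_2) = 0.841471, coefficient = 2
x_3 = 1.2500, f(x_3) = 1.186231, coefficient = 4
x_4 = 1.5000, f(x_4) = 1.496242, coefficient = 1

I ≈ (0.250000/3) × 10.208737 = 0.850728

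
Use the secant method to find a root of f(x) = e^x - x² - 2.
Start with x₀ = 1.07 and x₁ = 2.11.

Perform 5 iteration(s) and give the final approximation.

f(x) = e^x - x² - 2
x₀ = 1.07, x₁ = 2.11

Secant formula: x_{n+1} = x_n - f(x_n)(x_n - x_{n-1})/(f(x_n) - f(x_{n-1}))

Iteration 1:
  f(1.070000) = -0.229521
  f(2.110000) = 1.796141
  x_2 = 2.110000 - 1.796141×(2.110000 - 1.070000)/(1.796141 - (-0.229521))
       = 1.187839
Iteration 2:
  f(2.110000) = 1.796141
  f(1.187839) = -0.130976
  x_3 = 1.187839 - (-0.130976)×(1.187839 - 2.110000)/(-0.130976 - 1.796141)
       = 1.250513
Iteration 3:
  f(1.187839) = -0.130976
  f(1.250513) = -0.071649
  x_4 = 1.250513 - (-0.071649)×(1.250513 - 1.187839)/(-0.071649 - (-0.130976))
       = 1.326204
Iteration 4:
  f(1.250513) = -0.071649
  f(1.326204) = 0.007900
  x_5 = 1.326204 - 0.007900×(1.326204 - 1.250513)/(0.007900 - (-0.071649))
       = 1.318687
Iteration 5:
  f(1.326204) = 0.007900
  f(1.318687) = -0.000426
  x_6 = 1.318687 - (-0.000426)×(1.318687 - 1.326204)/(-0.000426 - 0.007900)
       = 1.319071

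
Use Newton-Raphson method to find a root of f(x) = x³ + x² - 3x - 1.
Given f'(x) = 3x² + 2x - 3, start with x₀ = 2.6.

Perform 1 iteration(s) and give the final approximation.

f(x) = x³ + x² - 3x - 1
f'(x) = 3x² + 2x - 3
x₀ = 2.6

Newton-Raphson formula: x_{n+1} = x_n - f(x_n)/f'(x_n)

Iteration 1:
  f(2.600000) = 15.536000
  f'(2.600000) = 22.480000
  x_1 = 2.600000 - 15.536000/22.480000 = 1.908897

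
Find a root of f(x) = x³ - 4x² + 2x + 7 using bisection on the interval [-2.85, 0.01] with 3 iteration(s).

f(x) = x³ - 4x² + 2x + 7
Initial interval: [-2.85, 0.01]

Iteration 1:
  c_1 = (-2.850000 + 0.010000)/2 = -1.420000
  f(c_1) = f(-1.420000) = -6.768888
  f(a) × f(c) ≥ 0, new interval: [-1.420000, 0.010000]
Iteration 2:
  c_2 = (-1.420000 + 0.010000)/2 = -0.705000
  f(c_2) = f(-0.705000) = 3.251497
  f(a) × f(c) < 0, new interval: [-1.420000, -0.705000]
Iteration 3:
  c_3 = (-1.420000 + (-0.705000))/2 = -1.062500
  f(c_3) = f(-1.062500) = -0.840088
  f(a) × f(c) ≥ 0, new interval: [-1.062500, -0.705000]

After 3 iteration(s), the approximation is c_3 = -1.062500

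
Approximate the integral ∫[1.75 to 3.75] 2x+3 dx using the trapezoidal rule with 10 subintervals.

f(x) = 2x+3
a = 1.75, b = 3.75, n = 10
h = (b - a)/n = 0.200000

Trapezoidal rule: (h/2)[f(x₀) + 2f(x₁) + 2f(x₂) + ... + f(xₙ)]

x_0 = 1.7500, f(x_0) = 6.500000, coefficient = 1
x_1 = 1.9500, f(x_1) = 6.900000, coefficient = 2
x_2 = 2.1500, f(x_2) = 7.300000, coefficient = 2
x_3 = 2.3500, f(x_3) = 7.700000, coefficient = 2
x_4 = 2.5500, f(x_4) = 8.100000, coefficient = 2
x_5 = 2.7500, f(x_5) = 8.500000, coefficient = 2
x_6 = 2.9500, f(x_6) = 8.900000, coefficient = 2
x_7 = 3.1500, f(x_7) = 9.300000, coefficient = 2
x_8 = 3.3500, f(x_8) = 9.700000, coefficient = 2
x_9 = 3.5500, f(x_9) = 10.100000, coefficient = 2
x_10 = 3.7500, f(x_10) = 10.500000, coefficient = 1

I ≈ (0.200000/2) × 170.000000 = 17.000000
Exact value: 17.000000
Error: 0.000000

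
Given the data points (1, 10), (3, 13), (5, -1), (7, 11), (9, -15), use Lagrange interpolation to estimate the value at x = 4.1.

Lagrange interpolation formula:
P(x) = Σ yᵢ × Lᵢ(x)
where Lᵢ(x) = Π_{j≠i} (x - xⱼ)/(xᵢ - xⱼ)

L_0(4.1) = (4.1 - 3)/(1 - 3) × (4.1 - 5)/(1 - 5) × (4.1 - 7)/(1 - 7) × (4.1 - 9)/(1 - 9) = -0.036635
L_1(4.1) = (4.1 - 1)/(3 - 1) × (4.1 - 5)/(3 - 5) × (4.1 - 7)/(3 - 7) × (4.1 - 9)/(3 - 9) = 0.412978
L_2(4.1) = (4.1 - 1)/(5 - 1) × (4.1 - 3)/(5 - 3) × (4.1 - 7)/(5 - 7) × (4.1 - 9)/(5 - 9) = 0.757127
L_3(4.1) = (4.1 - 1)/(7 - 1) × (4.1 - 3)/(7 - 3) × (4.1 - 5)/(7 - 5) × (4.1 - 9)/(7 - 9) = -0.156647
L_4(4.1) = (4.1 - 1)/(9 - 1) × (4.1 - 3)/(9 - 3) × (4.1 - 5)/(9 - 5) × (4.1 - 7)/(9 - 7) = 0.023177

P(4.1) = 10×L_0(4.1) + 13×L_1(4.1) + (-1)×L_2(4.1) + 11×L_3(4.1) + (-15)×L_4(4.1)
P(4.1) = 2.174462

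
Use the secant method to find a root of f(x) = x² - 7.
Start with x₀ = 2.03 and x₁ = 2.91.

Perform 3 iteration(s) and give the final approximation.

f(x) = x² - 7
x₀ = 2.03, x₁ = 2.91

Secant formula: x_{n+1} = x_n - f(x_n)(x_n - x_{n-1})/(f(x_n) - f(x_{n-1}))

Iteration 1:
  f(2.030000) = -2.879100
  f(2.910000) = 1.468100
  x_2 = 2.910000 - 1.468100×(2.910000 - 2.030000)/(1.468100 - (-2.879100))
       = 2.612814
Iteration 2:
  f(2.910000) = 1.468100
  f(2.612814) = -0.173204
  x_3 = 2.612814 - (-0.173204)×(2.612814 - 2.910000)/(-0.173204 - 1.468100)
       = 2.644175
Iteration 3:
  f(2.612814) = -0.173204
  f(2.644175) = -0.008337
  x_4 = 2.644175 - (-0.008337)×(2.644175 - 2.612814)/(-0.008337 - (-0.173204))
       = 2.645761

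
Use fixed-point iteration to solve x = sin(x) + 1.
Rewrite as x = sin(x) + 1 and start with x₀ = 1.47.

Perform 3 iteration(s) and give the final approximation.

Equation: x = sin(x) + 1
Fixed-point form: x = sin(x) + 1
x₀ = 1.47

x_1 = g(1.470000) = 1.994924
x_2 = g(1.994924) = 1.911398
x_3 = g(1.911398) = 1.942554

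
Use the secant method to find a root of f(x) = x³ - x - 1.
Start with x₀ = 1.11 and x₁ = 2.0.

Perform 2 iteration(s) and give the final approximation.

f(x) = x³ - x - 1
x₀ = 1.11, x₁ = 2.0

Secant formula: x_{n+1} = x_n - f(x_n)(x_n - x_{n-1})/(f(x_n) - f(x_{n-1}))

Iteration 1:
  f(1.110000) = -0.742369
  f(2.000000) = 5.000000
  x_2 = 2.000000 - 5.000000×(2.000000 - 1.110000)/(5.000000 - (-0.742369))
       = 1.225059
Iteration 2:
  f(2.000000) = 5.000000
  f(1.225059) = -0.386529
  x_3 = 1.225059 - (-0.386529)×(1.225059 - 2.000000)/(-0.386529 - 5.000000)
       = 1.280667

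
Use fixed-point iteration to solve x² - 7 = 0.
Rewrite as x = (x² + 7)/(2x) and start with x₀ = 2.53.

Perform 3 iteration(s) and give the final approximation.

Equation: x² - 7 = 0
Fixed-point form: x = (x² + 7)/(2x)
x₀ = 2.53

x_1 = g(2.530000) = 2.648399
x_2 = g(2.648399) = 2.645753
x_3 = g(2.645753) = 2.645751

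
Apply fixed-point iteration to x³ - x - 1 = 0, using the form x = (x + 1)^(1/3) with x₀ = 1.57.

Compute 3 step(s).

Equation: x³ - x - 1 = 0
Fixed-point form: x = (x + 1)^(1/3)
x₀ = 1.57

x_1 = g(1.570000) = 1.369760
x_2 = g(1.369760) = 1.333219
x_3 = g(1.333219) = 1.326331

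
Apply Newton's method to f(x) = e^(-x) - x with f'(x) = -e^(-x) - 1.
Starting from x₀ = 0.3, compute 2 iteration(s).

f(x) = e^(-x) - x
f'(x) = -e^(-x) - 1
x₀ = 0.3

Newton-Raphson formula: x_{n+1} = x_n - f(x_n)/f'(x_n)

Iteration 1:
  f(0.300000) = 0.440818
  f'(0.300000) = -1.740818
  x_1 = 0.300000 - 0.440818/(-1.740818) = 0.553225
Iteration 2:
  f(0.553225) = 0.021868
  f'(0.553225) = -1.575092
  x_2 = 0.553225 - 0.021868/(-1.575092) = 0.567108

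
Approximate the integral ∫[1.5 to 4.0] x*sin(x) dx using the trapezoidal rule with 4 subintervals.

f(x) = x*sin(x)
a = 1.5, b = 4.0, n = 4
h = (b - a)/n = 0.625000

Trapezoidal rule: (h/2)[f(x₀) + 2f(x₁) + 2f(x₂) + ... + f(xₙ)]

x_0 = 1.5000, f(x_0) = 1.496242, coefficient = 1
x_1 = 2.1250, f(x_1) = 1.806930, coefficient = 2
x_2 = 2.7500, f(x_2) = 1.049568, coefficient = 2
x_3 = 3.3750, f(x_3) = -0.780617, coefficient = 2
x_4 = 4.0000, f(x_4) = -3.027210, coefficient = 1

I ≈ (0.625000/2) × 2.620794 = 0.818998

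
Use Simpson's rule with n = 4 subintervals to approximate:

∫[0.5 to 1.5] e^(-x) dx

f(x) = e^(-x)
a = 0.5, b = 1.5, n = 4
h = (b - a)/n = 0.250000

Simpson's rule: (h/3)[f(x₀) + 4f(x₁) + 2f(x₂) + ... + f(xₙ)]

x_0 = 0.5000, f(x_0) = 0.606531, coefficient = 1
x_1 = 0.7500, f(x_1) = 0.472367, coefficient = 4
x_2 = 1.0000, f(x_2) = 0.367879, coefficient = 2
x_3 = 1.2500, f(x_3) = 0.286505, coefficient = 4
x_4 = 1.5000, f(x_4) = 0.223130, coefficient = 1

I ≈ (0.250000/3) × 4.600905 = 0.383409
Exact value: 0.383400
Error: 0.000008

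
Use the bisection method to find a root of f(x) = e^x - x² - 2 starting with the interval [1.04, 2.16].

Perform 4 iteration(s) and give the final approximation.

f(x) = e^x - x² - 2
Initial interval: [1.04, 2.16]

Iteration 1:
  c_1 = (1.040000 + 2.160000)/2 = 1.600000
  f(c_1) = f(1.600000) = 0.393032
  f(a) × f(c) < 0, new interval: [1.040000, 1.600000]
Iteration 2:
  c_2 = (1.040000 + 1.600000)/2 = 1.320000
  f(c_2) = f(1.320000) = 0.001021
  f(a) × f(c) < 0, new interval: [1.040000, 1.320000]
Iteration 3:
  c_3 = (1.040000 + 1.320000)/2 = 1.180000
  f(c_3) = f(1.180000) = -0.138026
  f(a) × f(c) ≥ 0, new interval: [1.180000, 1.320000]
Iteration 4:
  c_4 = (1.180000 + 1.320000)/2 = 1.250000
  f(c_4) = f(1.250000) = -0.072157
  f(a) × f(c) ≥ 0, new interval: [1.250000, 1.320000]

After 4 iteration(s), the approximation is c_4 = 1.250000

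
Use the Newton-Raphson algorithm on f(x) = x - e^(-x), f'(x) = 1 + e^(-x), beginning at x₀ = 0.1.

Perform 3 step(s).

f(x) = x - e^(-x)
f'(x) = 1 + e^(-x)
x₀ = 0.1

Newton-Raphson formula: x_{n+1} = x_n - f(x_n)/f'(x_n)

Iteration 1:
  f(0.100000) = -0.804837
  f'(0.100000) = 1.904837
  x_1 = 0.100000 - (-0.804837)/1.904837 = 0.522523
Iteration 2:
  f(0.522523) = -0.070500
  f'(0.522523) = 1.593023
  x_2 = 0.522523 - (-0.070500)/1.593023 = 0.566778
Iteration 3:
  f(0.566778) = -0.000572
  f'(0.566778) = 1.567350
  x_3 = 0.566778 - (-0.000572)/1.567350 = 0.567143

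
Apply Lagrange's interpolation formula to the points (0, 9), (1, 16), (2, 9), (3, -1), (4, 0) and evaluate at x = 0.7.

Lagrange interpolation formula:
P(x) = Σ yᵢ × Lᵢ(x)
where Lᵢ(x) = Π_{j≠i} (x - xⱼ)/(xᵢ - xⱼ)

L_0(0.7) = (0.7 - 1)/(0 - 1) × (0.7 - 2)/(0 - 2) × (0.7 - 3)/(0 - 3) × (0.7 - 4)/(0 - 4) = 0.123338
L_1(0.7) = (0.7 - 0)/(1 - 0) × (0.7 - 2)/(1 - 2) × (0.7 - 3)/(1 - 3) × (0.7 - 4)/(1 - 4) = 1.151150
L_2(0.7) = (0.7 - 0)/(2 - 0) × (0.7 - 1)/(2 - 1) × (0.7 - 3)/(2 - 3) × (0.7 - 4)/(2 - 4) = -0.398475
L_3(0.7) = (0.7 - 0)/(3 - 0) × (0.7 - 1)/(3 - 1) × (0.7 - 2)/(3 - 2) × (0.7 - 4)/(3 - 4) = 0.150150
L_4(0.7) = (0.7 - 0)/(4 - 0) × (0.7 - 1)/(4 - 1) × (0.7 - 2)/(4 - 2) × (0.7 - 3)/(4 - 3) = -0.026163

P(0.7) = 9×L_0(0.7) + 16×L_1(0.7) + 9×L_2(0.7) + (-1)×L_3(0.7) + 0×L_4(0.7)
P(0.7) = 15.792012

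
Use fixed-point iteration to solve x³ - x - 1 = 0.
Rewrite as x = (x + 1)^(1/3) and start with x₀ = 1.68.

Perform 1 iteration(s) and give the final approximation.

Equation: x³ - x - 1 = 0
Fixed-point form: x = (x + 1)^(1/3)
x₀ = 1.68

x_1 = g(1.680000) = 1.389030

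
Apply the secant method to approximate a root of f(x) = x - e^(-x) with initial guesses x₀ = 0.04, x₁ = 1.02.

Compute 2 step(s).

f(x) = x - e^(-x)
x₀ = 0.04, x₁ = 1.02

Secant formula: x_{n+1} = x_n - f(x_n)(x_n - x_{n-1})/(f(x_n) - f(x_{n-1}))

Iteration 1:
  f(0.040000) = -0.920789
  f(1.020000) = 0.659405
  x_2 = 1.020000 - 0.659405×(1.020000 - 0.040000)/(0.659405 - (-0.920789))
       = 0.611052
Iteration 2:
  f(1.020000) = 0.659405
  f(0.611052) = 0.068273
  x_3 = 0.611052 - 0.068273×(0.611052 - 1.020000)/(0.068273 - 0.659405)
       = 0.563821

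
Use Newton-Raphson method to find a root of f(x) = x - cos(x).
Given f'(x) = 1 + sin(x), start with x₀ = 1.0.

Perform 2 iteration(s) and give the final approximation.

f(x) = x - cos(x)
f'(x) = 1 + sin(x)
x₀ = 1.0

Newton-Raphson formula: x_{n+1} = x_n - f(x_n)/f'(x_n)

Iteration 1:
  f(1.000000) = 0.459698
  f'(1.000000) = 1.841471
  x_1 = 1.000000 - 0.459698/1.841471 = 0.750364
Iteration 2:
  f(0.750364) = 0.018923
  f'(0.750364) = 1.681905
  x_2 = 0.750364 - 0.018923/1.681905 = 0.739113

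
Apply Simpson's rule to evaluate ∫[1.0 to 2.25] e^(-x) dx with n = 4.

f(x) = e^(-x)
a = 1.0, b = 2.25, n = 4
h = (b - a)/n = 0.312500

Simpson's rule: (h/3)[f(x₀) + 4f(x₁) + 2f(x₂) + ... + f(xₙ)]

x_0 = 1.0000, f(x_0) = 0.367879, coefficient = 1
x_1 = 1.3125, f(x_1) = 0.269146, coefficient = 4
x_2 = 1.6250, f(x_2) = 0.196912, coefficient = 2
x_3 = 1.9375, f(x_3) = 0.144064, coefficient = 4
x_4 = 2.2500, f(x_4) = 0.105399, coefficient = 1

I ≈ (0.312500/3) × 2.519942 = 0.262494
Exact value: 0.262480
Error: 0.000014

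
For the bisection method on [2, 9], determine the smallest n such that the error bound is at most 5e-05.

We need (b-a)/2^n ≤ 5e-05
(9 - 2)/2^n ≤ 5e-05
7/2^n ≤ 5e-05
2^n ≥ 140000
n ≥ log₂(140000) = 17.10
n ≥ 18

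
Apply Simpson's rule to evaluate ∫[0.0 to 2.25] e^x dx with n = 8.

f(x) = e^x
a = 0.0, b = 2.25, n = 8
h = (b - a)/n = 0.281250

Simpson's rule: (h/3)[f(x₀) + 4f(x₁) + 2f(x₂) + ... + f(xₙ)]

x_0 = 0.0000, f(x_0) = 1.000000, coefficient = 1
x_1 = 0.2812, f(x_1) = 1.324785, coefficient = 4
x_2 = 0.5625, f(x_2) = 1.755055, coefficient = 2
x_3 = 0.8438, f(x_3) = 2.325070, coefficient = 4
x_4 = 1.1250, f(x_4) = 3.080217, coefficient = 2
x_5 = 1.4062, f(x_5) = 4.080624, coefficient = 4
x_6 = 1.6875, f(x_6) = 5.405949, coefficient = 2
x_7 = 1.9688, f(x_7) = 7.161719, coefficient = 4
x_8 = 2.2500, f(x_8) = 9.487736, coefficient = 1

I ≈ (0.281250/3) × 90.538967 = 8.488028
Exact value: 8.487736
Error: 0.000292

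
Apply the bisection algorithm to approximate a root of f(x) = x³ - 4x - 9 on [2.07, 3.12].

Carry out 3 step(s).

f(x) = x³ - 4x - 9
Initial interval: [2.07, 3.12]

Iteration 1:
  c_1 = (2.070000 + 3.120000)/2 = 2.595000
  f(c_1) = f(2.595000) = -1.905205
  f(a) × f(c) ≥ 0, new interval: [2.595000, 3.120000]
Iteration 2:
  c_2 = (2.595000 + 3.120000)/2 = 2.857500
  f(c_2) = f(2.857500) = 2.902363
  f(a) × f(c) < 0, new interval: [2.595000, 2.857500]
Iteration 3:
  c_3 = (2.595000 + 2.857500)/2 = 2.726250
  f(c_3) = f(2.726250) = 0.357687
  f(a) × f(c) < 0, new interval: [2.595000, 2.726250]

After 3 iteration(s), the approximation is c_3 = 2.726250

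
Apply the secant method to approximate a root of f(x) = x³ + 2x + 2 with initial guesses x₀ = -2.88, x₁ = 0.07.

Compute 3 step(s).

f(x) = x³ + 2x + 2
x₀ = -2.88, x₁ = 0.07

Secant formula: x_{n+1} = x_n - f(x_n)(x_n - x_{n-1})/(f(x_n) - f(x_{n-1}))

Iteration 1:
  f(-2.880000) = -27.647872
  f(0.070000) = 2.140343
  x_2 = 0.070000 - 2.140343×(0.070000 - (-2.880000))/(2.140343 - (-27.647872))
       = -0.141963
Iteration 2:
  f(0.070000) = 2.140343
  f(-0.141963) = 1.713212
  x_3 = -0.141963 - 1.713212×(-0.141963 - 0.070000)/(1.713212 - 2.140343)
       = -0.992144
Iteration 3:
  f(-0.141963) = 1.713212
  f(-0.992144) = -0.960903
  x_4 = -0.992144 - (-0.960903)×(-0.992144 - (-0.141963))/(-0.960903 - 1.713212)
       = -0.686644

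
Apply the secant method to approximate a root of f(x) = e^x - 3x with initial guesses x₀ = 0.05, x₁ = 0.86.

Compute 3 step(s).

f(x) = e^x - 3x
x₀ = 0.05, x₁ = 0.86

Secant formula: x_{n+1} = x_n - f(x_n)(x_n - x_{n-1})/(f(x_n) - f(x_{n-1}))

Iteration 1:
  f(0.050000) = 0.901271
  f(0.860000) = -0.216839
  x_2 = 0.860000 - (-0.216839)×(0.860000 - 0.050000)/(-0.216839 - 0.901271)
       = 0.702914
Iteration 2:
  f(0.860000) = -0.216839
  f(0.702914) = -0.089112
  x_3 = 0.702914 - (-0.089112)×(0.702914 - 0.860000)/(-0.089112 - (-0.216839))
       = 0.593318
Iteration 3:
  f(0.702914) = -0.089112
  f(0.593318) = 0.030030
  x_4 = 0.593318 - 0.030030×(0.593318 - 0.702914)/(0.030030 - (-0.089112))
       = 0.620942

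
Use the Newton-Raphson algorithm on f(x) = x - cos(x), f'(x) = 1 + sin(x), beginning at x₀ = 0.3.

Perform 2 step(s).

f(x) = x - cos(x)
f'(x) = 1 + sin(x)
x₀ = 0.3

Newton-Raphson formula: x_{n+1} = x_n - f(x_n)/f'(x_n)

Iteration 1:
  f(0.300000) = -0.655336
  f'(0.300000) = 1.295520
  x_1 = 0.300000 - (-0.655336)/1.295520 = 0.805848
Iteration 2:
  f(0.805848) = 0.113349
  f'(0.805848) = 1.721418
  x_2 = 0.805848 - 0.113349/1.721418 = 0.740002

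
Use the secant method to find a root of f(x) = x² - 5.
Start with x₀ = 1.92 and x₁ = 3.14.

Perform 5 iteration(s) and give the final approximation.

f(x) = x² - 5
x₀ = 1.92, x₁ = 3.14

Secant formula: x_{n+1} = x_n - f(x_n)(x_n - x_{n-1})/(f(x_n) - f(x_{n-1}))

Iteration 1:
  f(1.920000) = -1.313600
  f(3.140000) = 4.859600
  x_2 = 3.140000 - 4.859600×(3.140000 - 1.920000)/(4.859600 - (-1.313600))
       = 2.179605
Iteration 2:
  f(3.140000) = 4.859600
  f(2.179605) = -0.249323
  x_3 = 2.179605 - (-0.249323)×(2.179605 - 3.140000)/(-0.249323 - 4.859600)
       = 2.226473
Iteration 3:
  f(2.179605) = -0.249323
  f(2.226473) = -0.042816
  x_4 = 2.226473 - (-0.042816)×(2.226473 - 2.179605)/(-0.042816 - (-0.249323))
       = 2.236191
Iteration 4:
  f(2.226473) = -0.042816
  f(2.236191) = 0.000550
  x_5 = 2.236191 - 0.000550×(2.236191 - 2.226473)/(0.000550 - (-0.042816))
       = 2.236068
Iteration 5:
  f(2.236191) = 0.000550
  f(2.236068) = -0.000001
  x_6 = 2.236068 - (-0.000001)×(2.236068 - 2.236191)/(-0.000001 - 0.000550)
       = 2.236068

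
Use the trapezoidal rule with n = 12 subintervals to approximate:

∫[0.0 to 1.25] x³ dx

f(x) = x³
a = 0.0, b = 1.25, n = 12
h = (b - a)/n = 0.104167

Trapezoidal rule: (h/2)[f(x₀) + 2f(x₁) + 2f(x₂) + ... + f(xₙ)]

x_0 = 0.0000, f(x_0) = 0.000000, coefficient = 1
x_1 = 0.1042, f(x_1) = 0.001130, coefficient = 2
x_2 = 0.2083, f(x_2) = 0.009042, coefficient = 2
x_3 = 0.3125, f(x_3) = 0.030518, coefficient = 2
x_4 = 0.4167, f(x_4) = 0.072338, coefficient = 2
x_5 = 0.5208, f(x_5) = 0.141285, coefficient = 2
x_6 = 0.6250, f(x_6) = 0.244141, coefficient = 2
x_7 = 0.7292, f(x_7) = 0.387686, coefficient = 2
x_8 = 0.8333, f(x_8) = 0.578704, coefficient = 2
x_9 = 0.9375, f(x_9) = 0.823975, coefficient = 2
x_10 = 1.0417, f(x_10) = 1.130281, coefficient = 2
x_11 = 1.1458, f(x_11) = 1.504404, coefficient = 2
x_12 = 1.2500, f(x_12) = 1.953125, coefficient = 1

I ≈ (0.104167/2) × 11.800130 = 0.614590
Exact value: 0.610352
Error: 0.004239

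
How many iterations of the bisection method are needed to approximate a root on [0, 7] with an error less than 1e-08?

We need (b-a)/2^n ≤ 1e-08
(7 - 0)/2^n ≤ 1e-08
7/2^n ≤ 1e-08
2^n ≥ 700000000
n ≥ log₂(700000000) = 29.38
n ≥ 30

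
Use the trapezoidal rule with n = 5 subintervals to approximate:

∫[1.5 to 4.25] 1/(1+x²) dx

f(x) = 1/(1+x²)
a = 1.5, b = 4.25, n = 5
h = (b - a)/n = 0.550000

Trapezoidal rule: (h/2)[f(x₀) + 2f(x₁) + 2f(x₂) + ... + f(xₙ)]

x_0 = 1.5000, f(x_0) = 0.307692, coefficient = 1
x_1 = 2.0500, f(x_1) = 0.192215, coefficient = 2
x_2 = 2.6000, f(x_2) = 0.128866, coefficient = 2
x_3 = 3.1500, f(x_3) = 0.091554, coefficient = 2
x_4 = 3.7000, f(x_4) = 0.068074, coefficient = 2
x_5 = 4.2500, f(x_5) = 0.052459, coefficient = 1

I ≈ (0.550000/2) × 1.321569 = 0.363432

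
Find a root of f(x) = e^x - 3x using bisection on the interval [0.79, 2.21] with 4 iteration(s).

f(x) = e^x - 3x
Initial interval: [0.79, 2.21]

Iteration 1:
  c_1 = (0.790000 + 2.210000)/2 = 1.500000
  f(c_1) = f(1.500000) = -0.018311
  f(a) × f(c) ≥ 0, new interval: [1.500000, 2.210000]
Iteration 2:
  c_2 = (1.500000 + 2.210000)/2 = 1.855000
  f(c_2) = f(1.855000) = 0.826698
  f(a) × f(c) < 0, new interval: [1.500000, 1.855000]
Iteration 3:
  c_3 = (1.500000 + 1.855000)/2 = 1.677500
  f(c_3) = f(1.677500) = 0.319659
  f(a) × f(c) < 0, new interval: [1.500000, 1.677500]
Iteration 4:
  c_4 = (1.500000 + 1.677500)/2 = 1.588750
  f(c_4) = f(1.588750) = 0.131373
  f(a) × f(c) < 0, new interval: [1.500000, 1.588750]

After 4 iteration(s), the approximation is c_4 = 1.588750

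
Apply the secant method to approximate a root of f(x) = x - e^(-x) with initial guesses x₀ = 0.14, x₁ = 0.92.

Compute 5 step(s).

f(x) = x - e^(-x)
x₀ = 0.14, x₁ = 0.92

Secant formula: x_{n+1} = x_n - f(x_n)(x_n - x_{n-1})/(f(x_n) - f(x_{n-1}))

Iteration 1:
  f(0.140000) = -0.729358
  f(0.920000) = 0.521481
  x_2 = 0.920000 - 0.521481×(0.920000 - 0.140000)/(0.521481 - (-0.729358))
       = 0.594814
Iteration 2:
  f(0.920000) = 0.521481
  f(0.594814) = 0.043149
  x_3 = 0.594814 - 0.043149×(0.594814 - 0.920000)/(0.043149 - 0.521481)
       = 0.565480
Iteration 3:
  f(0.594814) = 0.043149
  f(0.565480) = -0.002607
  x_4 = 0.565480 - (-0.002607)×(0.565480 - 0.594814)/(-0.002607 - 0.043149)
       = 0.567152
Iteration 4:
  f(0.565480) = -0.002607
  f(0.567152) = 0.000013
  x_5 = 0.567152 - 0.000013×(0.567152 - 0.565480)/(0.000013 - (-0.002607))
       = 0.567143
Iteration 5:
  f(0.567152) = 0.000013
  f(0.567143) = 0.000000
  x_6 = 0.567143 - 0.000000×(0.567143 - 0.567152)/(0.000000 - 0.000013)
       = 0.567143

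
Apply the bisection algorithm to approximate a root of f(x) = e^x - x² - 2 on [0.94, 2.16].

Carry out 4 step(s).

f(x) = e^x - x² - 2
Initial interval: [0.94, 2.16]

Iteration 1:
  c_1 = (0.940000 + 2.160000)/2 = 1.550000
  f(c_1) = f(1.550000) = 0.308970
  f(a) × f(c) < 0, new interval: [0.940000, 1.550000]
Iteration 2:
  c_2 = (0.940000 + 1.550000)/2 = 1.245000
  f(c_2) = f(1.245000) = -0.077090
  f(a) × f(c) ≥ 0, new interval: [1.245000, 1.550000]
Iteration 3:
  c_3 = (1.245000 + 1.550000)/2 = 1.397500
  f(c_3) = f(1.397500) = 0.092068
  f(a) × f(c) < 0, new interval: [1.245000, 1.397500]
Iteration 4:
  c_4 = (1.245000 + 1.397500)/2 = 1.321250
  f(c_4) = f(1.321250) = 0.002402
  f(a) × f(c) < 0, new interval: [1.245000, 1.321250]

After 4 iteration(s), the approximation is c_4 = 1.321250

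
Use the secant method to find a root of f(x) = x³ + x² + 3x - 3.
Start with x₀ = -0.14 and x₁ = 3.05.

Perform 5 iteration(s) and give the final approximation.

f(x) = x³ + x² + 3x - 3
x₀ = -0.14, x₁ = 3.05

Secant formula: x_{n+1} = x_n - f(x_n)(x_n - x_{n-1})/(f(x_n) - f(x_{n-1}))

Iteration 1:
  f(-0.140000) = -3.403144
  f(3.050000) = 43.825125
  x_2 = 3.050000 - 43.825125×(3.050000 - (-0.140000))/(43.825125 - (-3.403144))
       = 0.089863
Iteration 2:
  f(3.050000) = 43.825125
  f(0.089863) = -2.721610
  x_3 = 0.089863 - (-2.721610)×(0.089863 - 3.050000)/(-2.721610 - 43.825125)
       = 0.262944
Iteration 3:
  f(0.089863) = -2.721610
  f(0.262944) = -2.123850
  x_4 = 0.262944 - (-2.123850)×(0.262944 - 0.089863)/(-2.123850 - (-2.721610))
       = 0.877902
Iteration 4:
  f(0.262944) = -2.123850
  f(0.877902) = 1.081025
  x_5 = 0.877902 - 1.081025×(0.877902 - 0.262944)/(1.081025 - (-2.123850))
       = 0.670472
Iteration 5:
  f(0.877902) = 1.081025
  f(0.670472) = -0.237650
  x_6 = 0.670472 - (-0.237650)×(0.670472 - 0.877902)/(-0.237650 - 1.081025)
       = 0.707855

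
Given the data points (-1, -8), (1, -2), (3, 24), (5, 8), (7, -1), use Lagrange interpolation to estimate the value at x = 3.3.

Lagrange interpolation formula:
P(x) = Σ yᵢ × Lᵢ(x)
where Lᵢ(x) = Π_{j≠i} (x - xⱼ)/(xᵢ - xⱼ)

L_0(3.3) = (3.3 - 1)/(-1 - 1) × (3.3 - 3)/(-1 - 3) × (3.3 - 5)/(-1 - 5) × (3.3 - 7)/(-1 - 7) = 0.011302
L_1(3.3) = (3.3 - (-1))/(1 - (-1)) × (3.3 - 3)/(1 - 3) × (3.3 - 5)/(1 - 5) × (3.3 - 7)/(1 - 7) = -0.084522
L_2(3.3) = (3.3 - (-1))/(3 - (-1)) × (3.3 - 1)/(3 - 1) × (3.3 - 5)/(3 - 5) × (3.3 - 7)/(3 - 7) = 0.972002
L_3(3.3) = (3.3 - (-1))/(5 - (-1)) × (3.3 - 1)/(5 - 1) × (3.3 - 3)/(5 - 3) × (3.3 - 7)/(5 - 7) = 0.114353
L_4(3.3) = (3.3 - (-1))/(7 - (-1)) × (3.3 - 1)/(7 - 1) × (3.3 - 3)/(7 - 3) × (3.3 - 5)/(7 - 5) = -0.013135

P(3.3) = (-8)×L_0(3.3) + (-2)×L_1(3.3) + 24×L_2(3.3) + 8×L_3(3.3) + (-1)×L_4(3.3)
P(3.3) = 24.334623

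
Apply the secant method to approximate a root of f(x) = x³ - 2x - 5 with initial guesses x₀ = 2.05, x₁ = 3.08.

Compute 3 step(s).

f(x) = x³ - 2x - 5
x₀ = 2.05, x₁ = 3.08

Secant formula: x_{n+1} = x_n - f(x_n)(x_n - x_{n-1})/(f(x_n) - f(x_{n-1}))

Iteration 1:
  f(2.050000) = -0.484875
  f(3.080000) = 18.058112
  x_2 = 3.080000 - 18.058112×(3.080000 - 2.050000)/(18.058112 - (-0.484875))
       = 2.076933
Iteration 2:
  f(3.080000) = 18.058112
  f(2.076933) = -0.194701
  x_3 = 2.076933 - (-0.194701)×(2.076933 - 3.080000)/(-0.194701 - 18.058112)
       = 2.087633
Iteration 3:
  f(2.076933) = -0.194701
  f(2.087633) = -0.076922
  x_4 = 2.087633 - (-0.076922)×(2.087633 - 2.076933)/(-0.076922 - (-0.194701))
       = 2.094621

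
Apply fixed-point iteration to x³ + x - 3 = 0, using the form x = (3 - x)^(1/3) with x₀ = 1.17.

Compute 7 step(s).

Equation: x³ + x - 3 = 0
Fixed-point form: x = (3 - x)^(1/3)
x₀ = 1.17

x_1 = g(1.170000) = 1.223161
x_2 = g(1.223161) = 1.211200
x_3 = g(1.211200) = 1.213912
x_4 = g(1.213912) = 1.213298
x_5 = g(1.213298) = 1.213437
x_6 = g(1.213437) = 1.213406
x_7 = g(1.213406) = 1.213413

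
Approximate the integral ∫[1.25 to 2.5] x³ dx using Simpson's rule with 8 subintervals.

f(x) = x³
a = 1.25, b = 2.5, n = 8
h = (b - a)/n = 0.156250

Simpson's rule: (h/3)[f(x₀) + 4f(x₁) + 2f(x₂) + ... + f(xₙ)]

x_0 = 1.2500, f(x_0) = 1.953125, coefficient = 1
x_1 = 1.4062, f(x_1) = 2.780914, coefficient = 4
x_2 = 1.5625, f(x_2) = 3.814697, coefficient = 2
x_3 = 1.7188, f(x_3) = 5.077362, coefficient = 4
x_4 = 1.8750, f(x_4) = 6.591797, coefficient = 2
x_5 = 2.0312, f(x_5) = 8.380890, coefficient = 4
x_6 = 2.1875, f(x_6) = 10.467529, coefficient = 2
x_7 = 2.3438, f(x_7) = 12.874603, coefficient = 4
x_8 = 2.5000, f(x_8) = 15.625000, coefficient = 1

I ≈ (0.156250/3) × 175.781250 = 9.155273
Exact value: 9.155273
Error: 0.000000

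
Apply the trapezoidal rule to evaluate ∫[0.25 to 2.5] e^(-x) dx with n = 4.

f(x) = e^(-x)
a = 0.25, b = 2.5, n = 4
h = (b - a)/n = 0.562500

Trapezoidal rule: (h/2)[f(x₀) + 2f(x₁) + 2f(x₂) + ... + f(xₙ)]

x_0 = 0.2500, f(x_0) = 0.778801, coefficient = 1
x_1 = 0.8125, f(x_1) = 0.443747, coefficient = 2
x_2 = 1.3750, f(x_2) = 0.252840, coefficient = 2
x_3 = 1.9375, f(x_3) = 0.144064, coefficient = 2
x_4 = 2.5000, f(x_4) = 0.082085, coefficient = 1

I ≈ (0.562500/2) × 2.542187 = 0.714990
Exact value: 0.696716
Error: 0.018274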